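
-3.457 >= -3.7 True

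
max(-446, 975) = 975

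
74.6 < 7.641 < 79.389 False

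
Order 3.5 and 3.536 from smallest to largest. 3.5, 3.536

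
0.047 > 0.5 False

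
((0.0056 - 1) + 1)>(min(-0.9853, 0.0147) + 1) False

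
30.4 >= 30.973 False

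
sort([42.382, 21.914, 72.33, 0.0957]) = [0.0957, 21.914, 42.382, 72.33]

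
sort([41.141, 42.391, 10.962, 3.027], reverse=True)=[42.391, 41.141, 10.962, 3.027]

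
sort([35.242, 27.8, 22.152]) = [22.152, 27.8, 35.242]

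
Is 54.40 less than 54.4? No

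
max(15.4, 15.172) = 15.4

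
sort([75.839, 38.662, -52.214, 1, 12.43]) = [-52.214, 1, 12.43, 38.662, 75.839]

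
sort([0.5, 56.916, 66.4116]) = [0.5, 56.916, 66.4116]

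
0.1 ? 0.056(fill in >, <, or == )>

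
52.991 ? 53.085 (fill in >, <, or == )<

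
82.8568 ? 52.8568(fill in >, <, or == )>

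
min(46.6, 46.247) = 46.247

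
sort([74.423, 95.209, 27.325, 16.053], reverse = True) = [95.209, 74.423, 27.325, 16.053]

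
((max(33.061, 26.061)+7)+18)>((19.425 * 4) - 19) False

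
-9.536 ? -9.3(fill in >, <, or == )<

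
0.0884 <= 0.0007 False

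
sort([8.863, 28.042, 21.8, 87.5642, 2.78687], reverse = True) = [87.5642, 28.042, 21.8, 8.863, 2.78687]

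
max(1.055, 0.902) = 1.055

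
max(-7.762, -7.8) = -7.762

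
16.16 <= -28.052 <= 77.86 False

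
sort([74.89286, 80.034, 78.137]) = [74.89286, 78.137, 80.034]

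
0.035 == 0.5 False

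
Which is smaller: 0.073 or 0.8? 0.073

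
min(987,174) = 174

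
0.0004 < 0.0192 True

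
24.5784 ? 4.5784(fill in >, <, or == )>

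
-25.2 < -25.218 False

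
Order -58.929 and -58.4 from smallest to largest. -58.929, -58.4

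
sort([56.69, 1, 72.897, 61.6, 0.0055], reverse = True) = [72.897, 61.6, 56.69, 1, 0.0055]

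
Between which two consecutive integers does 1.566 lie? 1 and 2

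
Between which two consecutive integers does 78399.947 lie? 78399 and 78400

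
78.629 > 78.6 True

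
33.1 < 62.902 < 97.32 True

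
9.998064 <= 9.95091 False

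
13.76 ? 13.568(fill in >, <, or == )>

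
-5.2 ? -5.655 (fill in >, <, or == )>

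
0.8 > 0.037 True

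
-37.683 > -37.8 True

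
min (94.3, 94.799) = 94.3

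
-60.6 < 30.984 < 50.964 True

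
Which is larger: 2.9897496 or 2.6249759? 2.9897496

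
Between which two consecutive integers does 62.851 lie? 62 and 63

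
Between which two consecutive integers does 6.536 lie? 6 and 7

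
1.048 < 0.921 False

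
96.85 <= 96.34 False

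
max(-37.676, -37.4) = -37.4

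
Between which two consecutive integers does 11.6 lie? 11 and 12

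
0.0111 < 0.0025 False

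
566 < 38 False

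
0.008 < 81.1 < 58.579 False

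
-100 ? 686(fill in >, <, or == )<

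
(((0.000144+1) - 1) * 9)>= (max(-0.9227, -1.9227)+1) False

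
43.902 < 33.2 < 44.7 False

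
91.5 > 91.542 False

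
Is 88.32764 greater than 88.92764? No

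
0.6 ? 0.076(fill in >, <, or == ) >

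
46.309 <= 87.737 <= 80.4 False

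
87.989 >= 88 False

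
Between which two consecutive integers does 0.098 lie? 0 and 1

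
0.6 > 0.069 True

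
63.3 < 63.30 False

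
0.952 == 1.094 False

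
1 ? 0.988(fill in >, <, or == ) >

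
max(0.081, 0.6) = 0.6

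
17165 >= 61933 False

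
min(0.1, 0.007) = 0.007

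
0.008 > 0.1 False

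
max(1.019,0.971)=1.019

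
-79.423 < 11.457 True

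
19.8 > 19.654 True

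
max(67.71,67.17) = 67.71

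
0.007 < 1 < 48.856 True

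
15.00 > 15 False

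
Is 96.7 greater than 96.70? No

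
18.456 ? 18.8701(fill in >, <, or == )<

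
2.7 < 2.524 False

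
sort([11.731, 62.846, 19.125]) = [11.731, 19.125, 62.846]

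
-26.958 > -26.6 False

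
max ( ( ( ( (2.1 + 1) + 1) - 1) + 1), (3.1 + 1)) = 4.1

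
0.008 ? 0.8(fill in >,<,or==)<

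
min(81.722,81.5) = 81.5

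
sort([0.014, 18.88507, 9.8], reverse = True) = [18.88507, 9.8, 0.014]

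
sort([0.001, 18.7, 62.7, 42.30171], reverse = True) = [62.7, 42.30171, 18.7, 0.001]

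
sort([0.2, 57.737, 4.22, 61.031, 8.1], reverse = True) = [61.031, 57.737, 8.1, 4.22, 0.2]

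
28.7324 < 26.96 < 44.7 False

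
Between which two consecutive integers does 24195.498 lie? 24195 and 24196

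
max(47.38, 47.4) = 47.4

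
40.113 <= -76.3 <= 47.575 False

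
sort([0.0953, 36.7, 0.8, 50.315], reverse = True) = [50.315, 36.7, 0.8, 0.0953]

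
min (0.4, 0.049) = 0.049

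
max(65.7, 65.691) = 65.7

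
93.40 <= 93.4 True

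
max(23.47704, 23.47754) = 23.47754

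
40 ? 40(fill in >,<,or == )==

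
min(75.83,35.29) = 35.29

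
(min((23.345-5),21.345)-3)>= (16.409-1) False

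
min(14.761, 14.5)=14.5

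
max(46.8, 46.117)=46.8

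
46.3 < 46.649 True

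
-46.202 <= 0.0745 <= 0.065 False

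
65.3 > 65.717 False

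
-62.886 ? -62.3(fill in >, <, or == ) <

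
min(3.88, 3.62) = 3.62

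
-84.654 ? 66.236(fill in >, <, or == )<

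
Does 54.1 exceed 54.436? No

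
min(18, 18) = 18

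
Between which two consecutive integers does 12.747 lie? 12 and 13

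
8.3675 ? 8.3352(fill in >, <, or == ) >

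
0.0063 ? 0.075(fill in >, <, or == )<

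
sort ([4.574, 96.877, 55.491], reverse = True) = [96.877, 55.491, 4.574]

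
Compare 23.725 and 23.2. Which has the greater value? 23.725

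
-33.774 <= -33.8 False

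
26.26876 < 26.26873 False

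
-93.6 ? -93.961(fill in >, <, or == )>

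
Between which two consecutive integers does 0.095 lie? 0 and 1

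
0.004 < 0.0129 True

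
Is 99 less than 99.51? Yes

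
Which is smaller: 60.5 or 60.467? 60.467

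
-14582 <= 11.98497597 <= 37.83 True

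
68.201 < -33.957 False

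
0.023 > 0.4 False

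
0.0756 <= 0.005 False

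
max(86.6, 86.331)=86.6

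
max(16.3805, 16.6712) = 16.6712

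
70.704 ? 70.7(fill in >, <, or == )>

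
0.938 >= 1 False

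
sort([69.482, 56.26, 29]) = [29, 56.26, 69.482]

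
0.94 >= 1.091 False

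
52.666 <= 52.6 False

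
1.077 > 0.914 True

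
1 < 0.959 False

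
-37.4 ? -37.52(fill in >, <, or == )>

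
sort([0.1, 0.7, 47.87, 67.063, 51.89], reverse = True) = [67.063, 51.89, 47.87, 0.7, 0.1]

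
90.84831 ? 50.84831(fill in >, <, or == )>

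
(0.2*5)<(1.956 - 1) False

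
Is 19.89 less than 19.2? No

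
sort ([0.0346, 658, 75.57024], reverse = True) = [658, 75.57024, 0.0346]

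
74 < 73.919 False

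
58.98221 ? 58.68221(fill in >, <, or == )>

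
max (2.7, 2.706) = 2.706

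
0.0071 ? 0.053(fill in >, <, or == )<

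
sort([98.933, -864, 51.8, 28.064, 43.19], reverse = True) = [98.933, 51.8, 43.19, 28.064, -864]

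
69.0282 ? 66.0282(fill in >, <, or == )>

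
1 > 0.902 True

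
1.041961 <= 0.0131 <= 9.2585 False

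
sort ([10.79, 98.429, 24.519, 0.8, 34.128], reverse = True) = [98.429, 34.128, 24.519, 10.79, 0.8]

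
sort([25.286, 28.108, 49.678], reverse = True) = [49.678, 28.108, 25.286]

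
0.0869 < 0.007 False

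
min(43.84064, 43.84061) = 43.84061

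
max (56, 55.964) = 56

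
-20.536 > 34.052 False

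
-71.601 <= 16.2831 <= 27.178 True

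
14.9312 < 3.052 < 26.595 False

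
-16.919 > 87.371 False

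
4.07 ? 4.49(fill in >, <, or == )<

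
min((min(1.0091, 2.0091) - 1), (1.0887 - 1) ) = 0.0091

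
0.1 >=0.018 True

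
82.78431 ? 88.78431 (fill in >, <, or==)<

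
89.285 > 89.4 False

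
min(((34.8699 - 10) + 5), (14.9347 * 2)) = 29.8694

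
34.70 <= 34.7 True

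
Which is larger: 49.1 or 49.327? 49.327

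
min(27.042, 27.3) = 27.042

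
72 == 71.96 False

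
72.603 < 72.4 False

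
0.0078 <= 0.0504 True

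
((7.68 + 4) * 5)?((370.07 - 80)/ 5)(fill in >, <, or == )>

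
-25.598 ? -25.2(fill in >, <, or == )<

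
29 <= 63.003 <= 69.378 True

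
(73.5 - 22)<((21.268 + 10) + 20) False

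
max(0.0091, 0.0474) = 0.0474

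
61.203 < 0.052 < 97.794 False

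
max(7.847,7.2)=7.847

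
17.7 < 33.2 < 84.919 True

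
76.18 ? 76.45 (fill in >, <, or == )<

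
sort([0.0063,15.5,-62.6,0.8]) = [-62.6,0.0063,0.8,15.5]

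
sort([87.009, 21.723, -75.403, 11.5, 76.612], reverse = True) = [87.009, 76.612, 21.723, 11.5, -75.403]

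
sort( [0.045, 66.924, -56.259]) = [-56.259, 0.045, 66.924]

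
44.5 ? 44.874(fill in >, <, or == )<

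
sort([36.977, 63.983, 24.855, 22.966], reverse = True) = [63.983, 36.977, 24.855, 22.966]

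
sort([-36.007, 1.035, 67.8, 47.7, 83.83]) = [-36.007, 1.035, 47.7, 67.8, 83.83]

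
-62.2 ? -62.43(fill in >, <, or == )>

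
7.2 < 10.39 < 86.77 True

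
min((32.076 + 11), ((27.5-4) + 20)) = 43.076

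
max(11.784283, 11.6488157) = 11.784283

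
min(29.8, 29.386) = 29.386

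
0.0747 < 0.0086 False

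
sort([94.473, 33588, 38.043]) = [38.043, 94.473, 33588]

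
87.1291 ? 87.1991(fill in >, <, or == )<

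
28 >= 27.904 True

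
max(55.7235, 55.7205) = 55.7235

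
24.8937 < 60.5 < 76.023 True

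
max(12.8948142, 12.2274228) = 12.8948142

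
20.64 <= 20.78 True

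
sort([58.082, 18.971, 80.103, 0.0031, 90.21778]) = [0.0031, 18.971, 58.082, 80.103, 90.21778]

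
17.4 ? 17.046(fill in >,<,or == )>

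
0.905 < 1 True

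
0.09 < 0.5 True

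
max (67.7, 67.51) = 67.7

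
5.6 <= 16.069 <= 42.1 True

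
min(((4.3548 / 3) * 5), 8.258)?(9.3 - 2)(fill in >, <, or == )<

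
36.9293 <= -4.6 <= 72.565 False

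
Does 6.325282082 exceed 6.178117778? Yes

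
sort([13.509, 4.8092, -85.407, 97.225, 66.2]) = [-85.407, 4.8092, 13.509, 66.2, 97.225]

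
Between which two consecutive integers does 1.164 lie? 1 and 2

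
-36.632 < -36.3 True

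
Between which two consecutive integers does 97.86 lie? 97 and 98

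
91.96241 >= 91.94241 True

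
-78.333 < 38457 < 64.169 False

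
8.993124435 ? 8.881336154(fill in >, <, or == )>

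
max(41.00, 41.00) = 41.00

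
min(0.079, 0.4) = 0.079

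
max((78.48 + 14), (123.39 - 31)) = 92.48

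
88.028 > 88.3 False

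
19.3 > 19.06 True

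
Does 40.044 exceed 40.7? No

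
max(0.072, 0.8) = 0.8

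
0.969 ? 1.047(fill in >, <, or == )<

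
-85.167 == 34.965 False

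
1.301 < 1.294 False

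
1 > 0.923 True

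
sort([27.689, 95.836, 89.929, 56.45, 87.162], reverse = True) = [95.836, 89.929, 87.162, 56.45, 27.689]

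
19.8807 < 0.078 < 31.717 False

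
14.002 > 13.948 True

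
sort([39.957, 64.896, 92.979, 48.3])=[39.957, 48.3, 64.896, 92.979]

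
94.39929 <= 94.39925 False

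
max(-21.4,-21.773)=-21.4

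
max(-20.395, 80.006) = 80.006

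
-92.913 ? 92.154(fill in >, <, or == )<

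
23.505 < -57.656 False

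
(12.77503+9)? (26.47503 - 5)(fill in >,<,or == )>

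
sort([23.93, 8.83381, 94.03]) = [8.83381, 23.93, 94.03]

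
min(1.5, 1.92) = 1.5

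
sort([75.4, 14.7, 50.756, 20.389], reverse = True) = [75.4, 50.756, 20.389, 14.7]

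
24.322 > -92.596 True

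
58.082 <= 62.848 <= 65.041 True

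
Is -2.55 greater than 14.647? No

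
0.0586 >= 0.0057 True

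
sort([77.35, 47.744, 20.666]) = [20.666, 47.744, 77.35]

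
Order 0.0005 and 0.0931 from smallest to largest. 0.0005, 0.0931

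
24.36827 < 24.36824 False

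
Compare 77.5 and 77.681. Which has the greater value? 77.681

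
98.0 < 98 False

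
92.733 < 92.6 False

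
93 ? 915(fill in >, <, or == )<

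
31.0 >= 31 True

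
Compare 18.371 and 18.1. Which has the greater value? 18.371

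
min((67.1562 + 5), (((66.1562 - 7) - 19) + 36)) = 72.1562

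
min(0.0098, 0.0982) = 0.0098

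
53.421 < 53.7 True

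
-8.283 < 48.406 True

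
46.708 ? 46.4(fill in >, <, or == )>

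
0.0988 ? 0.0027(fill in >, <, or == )>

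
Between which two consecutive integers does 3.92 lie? 3 and 4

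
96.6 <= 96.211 False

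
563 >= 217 True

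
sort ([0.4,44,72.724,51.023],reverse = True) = [72.724,51.023,44,0.4]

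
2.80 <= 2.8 True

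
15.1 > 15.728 False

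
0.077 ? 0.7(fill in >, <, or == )<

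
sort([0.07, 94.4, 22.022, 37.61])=[0.07, 22.022, 37.61, 94.4]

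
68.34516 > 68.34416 True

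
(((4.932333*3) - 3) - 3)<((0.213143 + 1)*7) False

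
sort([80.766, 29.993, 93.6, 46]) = [29.993, 46, 80.766, 93.6]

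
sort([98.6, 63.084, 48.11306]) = [48.11306, 63.084, 98.6]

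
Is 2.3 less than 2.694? Yes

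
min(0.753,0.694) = 0.694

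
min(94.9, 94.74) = 94.74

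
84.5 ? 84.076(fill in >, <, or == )>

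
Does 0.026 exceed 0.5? No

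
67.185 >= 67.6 False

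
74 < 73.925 False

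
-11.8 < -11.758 True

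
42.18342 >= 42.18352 False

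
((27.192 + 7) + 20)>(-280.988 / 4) True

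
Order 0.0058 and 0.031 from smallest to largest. 0.0058, 0.031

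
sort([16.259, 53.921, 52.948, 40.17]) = [16.259, 40.17, 52.948, 53.921]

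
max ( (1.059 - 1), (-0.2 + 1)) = 0.8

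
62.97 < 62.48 False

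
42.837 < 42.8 False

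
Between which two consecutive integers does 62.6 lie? 62 and 63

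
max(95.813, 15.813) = 95.813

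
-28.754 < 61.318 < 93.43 True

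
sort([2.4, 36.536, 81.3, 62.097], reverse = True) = [81.3, 62.097, 36.536, 2.4]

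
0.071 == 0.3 False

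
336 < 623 True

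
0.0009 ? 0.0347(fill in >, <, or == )<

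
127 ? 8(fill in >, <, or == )>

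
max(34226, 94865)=94865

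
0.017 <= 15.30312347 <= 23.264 True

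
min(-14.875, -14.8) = -14.875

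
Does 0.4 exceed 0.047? Yes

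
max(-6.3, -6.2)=-6.2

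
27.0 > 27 False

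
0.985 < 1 True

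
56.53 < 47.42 False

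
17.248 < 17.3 True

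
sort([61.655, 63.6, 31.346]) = [31.346, 61.655, 63.6]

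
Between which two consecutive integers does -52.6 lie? -53 and -52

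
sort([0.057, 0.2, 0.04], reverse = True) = [0.2, 0.057, 0.04]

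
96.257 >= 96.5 False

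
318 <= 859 True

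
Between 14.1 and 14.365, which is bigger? 14.365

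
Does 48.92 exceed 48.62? Yes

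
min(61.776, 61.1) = 61.1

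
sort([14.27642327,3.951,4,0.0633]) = [0.0633,3.951,4,14.27642327]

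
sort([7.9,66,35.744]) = [7.9,35.744,66]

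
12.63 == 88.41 False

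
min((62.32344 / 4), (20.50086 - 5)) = 15.50086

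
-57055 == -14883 False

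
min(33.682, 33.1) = 33.1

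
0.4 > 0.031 True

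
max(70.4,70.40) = 70.40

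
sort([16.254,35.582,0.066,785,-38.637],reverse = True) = [785,35.582,16.254,0.066,-38.637]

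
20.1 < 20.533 True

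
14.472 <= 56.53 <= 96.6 True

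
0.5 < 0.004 False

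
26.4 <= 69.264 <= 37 False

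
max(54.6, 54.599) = 54.6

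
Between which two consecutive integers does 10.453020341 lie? 10 and 11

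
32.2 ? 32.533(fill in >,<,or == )<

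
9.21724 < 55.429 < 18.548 False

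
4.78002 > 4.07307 True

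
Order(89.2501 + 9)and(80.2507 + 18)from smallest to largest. (89.2501 + 9), (80.2507 + 18)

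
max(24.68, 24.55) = 24.68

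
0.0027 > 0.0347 False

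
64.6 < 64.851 True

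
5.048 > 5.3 False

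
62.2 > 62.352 False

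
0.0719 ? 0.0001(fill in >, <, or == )>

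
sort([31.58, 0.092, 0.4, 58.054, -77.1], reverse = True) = [58.054, 31.58, 0.4, 0.092, -77.1]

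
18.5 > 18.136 True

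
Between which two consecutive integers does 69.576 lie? 69 and 70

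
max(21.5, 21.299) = 21.5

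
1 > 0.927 True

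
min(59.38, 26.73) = 26.73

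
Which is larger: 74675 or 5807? 74675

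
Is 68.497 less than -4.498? No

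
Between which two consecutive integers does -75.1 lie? -76 and -75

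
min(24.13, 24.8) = 24.13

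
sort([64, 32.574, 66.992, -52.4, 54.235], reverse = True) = [66.992, 64, 54.235, 32.574, -52.4]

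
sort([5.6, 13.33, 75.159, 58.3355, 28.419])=[5.6, 13.33, 28.419, 58.3355, 75.159]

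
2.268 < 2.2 False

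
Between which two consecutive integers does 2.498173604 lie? 2 and 3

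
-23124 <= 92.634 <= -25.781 False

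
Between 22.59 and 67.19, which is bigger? 67.19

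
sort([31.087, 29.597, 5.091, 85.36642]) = [5.091, 29.597, 31.087, 85.36642]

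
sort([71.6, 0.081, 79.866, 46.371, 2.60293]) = [0.081, 2.60293, 46.371, 71.6, 79.866]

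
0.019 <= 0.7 True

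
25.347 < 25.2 False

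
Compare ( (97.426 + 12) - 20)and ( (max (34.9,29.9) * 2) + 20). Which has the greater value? ( (max (34.9,29.9) * 2) + 20)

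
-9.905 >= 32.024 False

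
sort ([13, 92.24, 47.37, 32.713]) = [13, 32.713, 47.37, 92.24]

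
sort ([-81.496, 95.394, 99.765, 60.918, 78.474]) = [-81.496, 60.918, 78.474, 95.394, 99.765]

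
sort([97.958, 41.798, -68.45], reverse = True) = [97.958, 41.798, -68.45]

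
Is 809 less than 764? No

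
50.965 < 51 True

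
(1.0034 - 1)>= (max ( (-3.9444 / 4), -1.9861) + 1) False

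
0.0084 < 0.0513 True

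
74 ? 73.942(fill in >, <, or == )>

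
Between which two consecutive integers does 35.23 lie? 35 and 36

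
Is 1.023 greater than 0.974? Yes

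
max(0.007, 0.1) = 0.1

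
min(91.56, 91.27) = 91.27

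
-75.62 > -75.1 False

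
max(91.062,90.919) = 91.062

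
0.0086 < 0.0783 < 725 True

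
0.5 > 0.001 True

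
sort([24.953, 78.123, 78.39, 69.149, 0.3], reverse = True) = [78.39, 78.123, 69.149, 24.953, 0.3]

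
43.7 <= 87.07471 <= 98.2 True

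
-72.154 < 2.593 True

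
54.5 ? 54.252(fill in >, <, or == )>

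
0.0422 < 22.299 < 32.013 True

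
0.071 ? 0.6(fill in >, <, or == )<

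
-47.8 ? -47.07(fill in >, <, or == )<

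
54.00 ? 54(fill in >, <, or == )==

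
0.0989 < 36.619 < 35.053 False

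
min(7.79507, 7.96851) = 7.79507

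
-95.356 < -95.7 False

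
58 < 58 False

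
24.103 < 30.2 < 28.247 False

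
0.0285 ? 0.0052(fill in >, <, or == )>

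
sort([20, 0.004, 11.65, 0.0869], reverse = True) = [20, 11.65, 0.0869, 0.004]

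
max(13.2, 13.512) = 13.512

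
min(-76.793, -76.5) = -76.793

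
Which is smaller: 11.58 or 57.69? 11.58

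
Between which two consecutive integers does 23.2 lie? 23 and 24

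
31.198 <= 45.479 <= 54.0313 True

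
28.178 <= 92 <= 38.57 False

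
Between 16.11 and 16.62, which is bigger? 16.62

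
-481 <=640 True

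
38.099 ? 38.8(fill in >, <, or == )<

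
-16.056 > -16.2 True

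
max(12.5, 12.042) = 12.5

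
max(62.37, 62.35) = 62.37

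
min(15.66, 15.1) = 15.1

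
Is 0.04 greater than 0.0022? Yes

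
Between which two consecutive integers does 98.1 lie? 98 and 99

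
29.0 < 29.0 False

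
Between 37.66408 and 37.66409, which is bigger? 37.66409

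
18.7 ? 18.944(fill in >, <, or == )<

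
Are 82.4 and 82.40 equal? Yes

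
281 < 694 True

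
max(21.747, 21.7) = 21.747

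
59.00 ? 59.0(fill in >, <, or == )==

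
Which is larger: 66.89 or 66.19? 66.89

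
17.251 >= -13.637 True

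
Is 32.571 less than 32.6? Yes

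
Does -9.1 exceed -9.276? Yes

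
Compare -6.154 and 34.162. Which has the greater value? 34.162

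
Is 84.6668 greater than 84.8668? No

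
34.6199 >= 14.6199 True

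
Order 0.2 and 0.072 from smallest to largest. 0.072,0.2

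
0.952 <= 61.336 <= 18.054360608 False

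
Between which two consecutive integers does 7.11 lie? 7 and 8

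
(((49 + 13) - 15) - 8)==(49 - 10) True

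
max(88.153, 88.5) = 88.5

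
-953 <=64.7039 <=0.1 False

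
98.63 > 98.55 True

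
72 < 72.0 False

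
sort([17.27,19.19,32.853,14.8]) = [14.8,17.27,19.19,32.853]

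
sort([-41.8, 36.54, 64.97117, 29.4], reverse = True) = [64.97117, 36.54, 29.4, -41.8]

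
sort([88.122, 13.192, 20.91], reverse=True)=[88.122, 20.91, 13.192]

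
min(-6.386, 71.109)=-6.386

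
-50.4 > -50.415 True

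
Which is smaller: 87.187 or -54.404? -54.404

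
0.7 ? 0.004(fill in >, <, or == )>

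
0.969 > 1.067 False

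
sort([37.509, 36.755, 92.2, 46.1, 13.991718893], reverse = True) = [92.2, 46.1, 37.509, 36.755, 13.991718893]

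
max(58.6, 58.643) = 58.643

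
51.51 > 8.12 True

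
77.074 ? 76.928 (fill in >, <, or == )>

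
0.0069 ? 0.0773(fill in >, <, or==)<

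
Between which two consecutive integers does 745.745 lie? 745 and 746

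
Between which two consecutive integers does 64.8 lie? 64 and 65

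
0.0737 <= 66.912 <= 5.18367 False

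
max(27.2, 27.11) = 27.2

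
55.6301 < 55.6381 True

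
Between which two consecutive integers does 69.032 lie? 69 and 70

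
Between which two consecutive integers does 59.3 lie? 59 and 60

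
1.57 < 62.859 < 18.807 False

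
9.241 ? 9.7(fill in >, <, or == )<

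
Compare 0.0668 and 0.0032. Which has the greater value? 0.0668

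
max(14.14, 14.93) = 14.93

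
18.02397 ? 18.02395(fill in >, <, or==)>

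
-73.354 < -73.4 False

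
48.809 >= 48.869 False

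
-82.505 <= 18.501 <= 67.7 True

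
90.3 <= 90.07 False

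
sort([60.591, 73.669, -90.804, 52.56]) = [-90.804, 52.56, 60.591, 73.669]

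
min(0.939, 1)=0.939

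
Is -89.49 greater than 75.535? No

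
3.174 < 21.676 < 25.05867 True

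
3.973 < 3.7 False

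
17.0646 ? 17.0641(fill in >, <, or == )>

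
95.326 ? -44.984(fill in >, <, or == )>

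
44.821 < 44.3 False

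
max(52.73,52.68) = 52.73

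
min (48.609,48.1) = 48.1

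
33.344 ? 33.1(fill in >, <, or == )>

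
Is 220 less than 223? Yes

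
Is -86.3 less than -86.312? No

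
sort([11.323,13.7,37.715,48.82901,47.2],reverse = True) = [48.82901,47.2,37.715,13.7,11.323]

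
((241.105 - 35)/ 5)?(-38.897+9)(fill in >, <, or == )>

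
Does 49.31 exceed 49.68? No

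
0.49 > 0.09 True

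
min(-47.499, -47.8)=-47.8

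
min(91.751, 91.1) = 91.1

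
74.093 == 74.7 False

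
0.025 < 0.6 True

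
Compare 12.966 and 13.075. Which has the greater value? 13.075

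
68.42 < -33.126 False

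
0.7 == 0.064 False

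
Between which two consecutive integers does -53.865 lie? -54 and -53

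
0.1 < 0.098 False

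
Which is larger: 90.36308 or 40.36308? 90.36308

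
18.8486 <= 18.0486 False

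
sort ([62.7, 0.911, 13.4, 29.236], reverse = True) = [62.7, 29.236, 13.4, 0.911]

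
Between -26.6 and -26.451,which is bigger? -26.451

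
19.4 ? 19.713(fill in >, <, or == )<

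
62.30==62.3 True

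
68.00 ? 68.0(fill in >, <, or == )==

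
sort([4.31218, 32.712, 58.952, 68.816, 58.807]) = [4.31218, 32.712, 58.807, 58.952, 68.816]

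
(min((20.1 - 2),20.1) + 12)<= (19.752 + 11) True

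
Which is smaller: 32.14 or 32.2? 32.14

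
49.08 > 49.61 False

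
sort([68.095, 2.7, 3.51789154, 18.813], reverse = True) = [68.095, 18.813, 3.51789154, 2.7]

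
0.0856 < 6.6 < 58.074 True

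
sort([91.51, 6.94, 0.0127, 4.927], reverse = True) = [91.51, 6.94, 4.927, 0.0127]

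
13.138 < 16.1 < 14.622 False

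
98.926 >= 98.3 True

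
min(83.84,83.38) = 83.38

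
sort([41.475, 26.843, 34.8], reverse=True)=[41.475, 34.8, 26.843]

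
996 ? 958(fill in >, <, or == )>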